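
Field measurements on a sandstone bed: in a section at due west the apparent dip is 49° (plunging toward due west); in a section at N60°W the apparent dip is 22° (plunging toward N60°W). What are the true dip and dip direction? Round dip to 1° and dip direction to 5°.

true dip 59°, dip direction 225°

Represent each trace as a vector plunging at its apparent dip toward its trend (east-north-up frame): v₁ = (-0.656, -0.000, -0.755), v₂ = (-0.803, 0.464, -0.375).
n = v₁ × v₂ = (-0.350, -0.360, 0.304) (taken with n_z > 0).
Dip δ = arctan(|n_h|/n_z) = arctan(0.502/0.304) = 58.8°.
The horizontal component of n points toward azimuth atan2(n_x, n_y) = 224°, the dip direction.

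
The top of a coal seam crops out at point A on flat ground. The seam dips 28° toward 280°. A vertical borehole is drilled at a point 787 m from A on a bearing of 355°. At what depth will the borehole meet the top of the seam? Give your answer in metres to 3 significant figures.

The hole lies 75° from the dip direction, so the down-dip offset is 787 × cos 75° = 203.69 m.
Depth = down-dip offset × tan(dip) = 203.69 × tan 28° = 203.69 × 0.5317
Depth = 108.30 m

108 m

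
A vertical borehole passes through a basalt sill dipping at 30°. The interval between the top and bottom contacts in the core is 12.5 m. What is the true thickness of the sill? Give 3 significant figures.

True thickness t = h · cos(dip) = 12.5 × cos 30°
t = 12.5 × 0.8660 = 10.825 m

10.8 m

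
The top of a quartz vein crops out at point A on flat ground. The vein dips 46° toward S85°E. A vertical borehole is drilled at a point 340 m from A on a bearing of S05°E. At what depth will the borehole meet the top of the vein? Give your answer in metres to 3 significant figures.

61.1 m

The hole lies 80° from the dip direction, so the down-dip offset is 340 × cos 80° = 59.04 m.
Depth = down-dip offset × tan(dip) = 59.04 × tan 46° = 59.04 × 1.0355
Depth = 61.14 m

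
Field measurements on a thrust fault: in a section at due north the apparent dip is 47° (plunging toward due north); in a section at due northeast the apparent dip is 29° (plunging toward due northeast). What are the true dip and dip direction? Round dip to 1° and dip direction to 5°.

true dip 48°, dip direction 345°

The two traces are lines in the plane: v₁ = (sin 0°·cos 47°, cos 0°·cos 47°, −sin 47°), v₂ = (sin 45°·cos 29°, cos 45°·cos 29°, −sin 29°).
The plane normal is n = v₁ × v₂ ∝ (-0.122, 0.452, 0.422).
Dip δ = arctan(|n_h|/n_z) = arctan(0.468/0.422) = 48.0°.
Dip direction = atan2(-0.122, 0.452) = 345° (azimuth of n's horizontal projection).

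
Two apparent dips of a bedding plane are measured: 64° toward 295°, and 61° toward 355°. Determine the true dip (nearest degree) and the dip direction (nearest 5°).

true dip 66°, dip direction 320°

Represent each trace as a vector plunging at its apparent dip toward its trend (east-north-up frame): v₁ = (-0.397, 0.185, -0.899), v₂ = (-0.042, 0.483, -0.875).
Cross product v₁ × v₂ gives the pole to the plane: n ∝ (-0.272, 0.310, 0.184).
Dip δ = arctan(|n_h|/n_z) = arctan(0.412/0.184) = 65.9°.
Dip direction = atan2(-0.272, 0.310) = 319° (azimuth of n's horizontal projection).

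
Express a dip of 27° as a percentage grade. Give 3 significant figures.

grade % = 100 × tan 27° = 100 × 0.5095

51.0%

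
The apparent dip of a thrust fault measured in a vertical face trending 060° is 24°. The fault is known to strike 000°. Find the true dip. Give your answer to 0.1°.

The section is 60° from the strike.
tan(true dip) = tan 24° / sin 60° = 0.5141
δ = arctan(0.5141) = 27.21°

27.2°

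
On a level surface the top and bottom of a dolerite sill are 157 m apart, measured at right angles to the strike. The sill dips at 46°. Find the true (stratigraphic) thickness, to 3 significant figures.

True thickness t = w · sin(dip) = 157 × sin 46°
t = 157 × 0.7193 = 112.936 m

113 m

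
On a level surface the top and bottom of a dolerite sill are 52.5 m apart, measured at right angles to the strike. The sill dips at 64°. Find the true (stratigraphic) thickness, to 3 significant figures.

True thickness t = w · sin(dip) = 52.5 × sin 64°
t = 52.5 × 0.8988 = 47.187 m

47.2 m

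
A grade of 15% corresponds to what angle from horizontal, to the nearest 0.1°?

tan θ = 15/100 = 0.1500
θ = arctan(0.1500) = 8.53°

8.5°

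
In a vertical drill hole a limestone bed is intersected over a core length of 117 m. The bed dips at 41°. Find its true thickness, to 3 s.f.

True thickness t = h · cos(dip) = 117 × cos 41°
t = 117 × 0.7547 = 88.301 m

88.3 m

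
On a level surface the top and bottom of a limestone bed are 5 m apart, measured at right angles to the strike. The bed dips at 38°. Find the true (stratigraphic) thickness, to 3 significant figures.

3.08 m

True thickness t = w · sin(dip) = 5 × sin 38°
t = 5 × 0.6157 = 3.078 m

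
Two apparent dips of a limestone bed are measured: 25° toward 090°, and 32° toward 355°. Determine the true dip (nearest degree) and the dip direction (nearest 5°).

true dip 39°, dip direction 035°

The two traces are lines in the plane: v₁ = (sin 90°·cos 25°, cos 90°·cos 25°, −sin 25°), v₂ = (sin 355°·cos 32°, cos 355°·cos 32°, −sin 32°).
The plane normal is n = v₁ × v₂ ∝ (0.357, 0.512, 0.766).
Dip δ = arctan(|n_h|/n_z) = arctan(0.624/0.766) = 39.2°.
The horizontal component of n points toward azimuth atan2(n_x, n_y) = 35°, the dip direction.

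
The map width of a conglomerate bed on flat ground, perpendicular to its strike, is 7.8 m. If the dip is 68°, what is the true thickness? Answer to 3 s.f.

7.23 m

True thickness t = w · sin(dip) = 7.8 × sin 68°
t = 7.8 × 0.9272 = 7.232 m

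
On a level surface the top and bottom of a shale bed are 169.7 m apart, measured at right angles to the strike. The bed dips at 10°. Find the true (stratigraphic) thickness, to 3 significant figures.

29.5 m

True thickness t = w · sin(dip) = 169.7 × sin 10°
t = 169.7 × 0.1736 = 29.468 m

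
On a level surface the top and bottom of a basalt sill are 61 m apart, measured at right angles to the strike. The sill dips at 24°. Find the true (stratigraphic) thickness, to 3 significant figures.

24.8 m

True thickness t = w · sin(dip) = 61 × sin 24°
t = 61 × 0.4067 = 24.811 m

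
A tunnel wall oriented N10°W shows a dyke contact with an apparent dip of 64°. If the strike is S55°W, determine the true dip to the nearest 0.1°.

β = acute angle between strike S55°W and section N10°W = 65°.
tan δ = tan α / sin β = tan 64° / sin 65° = 2.0503 / 0.9063 = 2.2623
true dip = arctan 2.2623 = 66.15°

66.2°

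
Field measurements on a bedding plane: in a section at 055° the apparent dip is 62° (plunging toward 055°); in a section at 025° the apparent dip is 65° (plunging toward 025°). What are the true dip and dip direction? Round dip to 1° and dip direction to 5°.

true dip 65°, dip direction 025°

Represent each trace as a vector plunging at its apparent dip toward its trend (east-north-up frame): v₁ = (0.385, 0.269, -0.883), v₂ = (0.179, 0.383, -0.906).
The plane normal is n = v₁ × v₂ ∝ (0.094, 0.191, 0.099).
Dip δ = arctan(|n_h|/n_z) = arctan(0.213/0.099) = 65.0°.
Dip direction = azimuth of (n_x, n_y) = atan2(0.094, 0.191) = 26°.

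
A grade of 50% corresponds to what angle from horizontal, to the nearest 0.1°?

26.6°

tan θ = 50/100 = 0.5000
θ = arctan(0.5000) = 26.57°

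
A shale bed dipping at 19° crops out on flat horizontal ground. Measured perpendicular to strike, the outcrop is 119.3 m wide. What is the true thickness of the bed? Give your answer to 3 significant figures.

38.8 m

True thickness t = w · sin(dip) = 119.3 × sin 19°
t = 119.3 × 0.3256 = 38.840 m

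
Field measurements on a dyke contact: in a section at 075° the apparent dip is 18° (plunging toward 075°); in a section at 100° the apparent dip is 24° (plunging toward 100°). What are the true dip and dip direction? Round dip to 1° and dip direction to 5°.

The two traces are lines in the plane: v₁ = (sin 75°·cos 18°, cos 75°·cos 18°, −sin 18°), v₂ = (sin 100°·cos 24°, cos 100°·cos 24°, −sin 24°).
The plane normal is n = v₁ × v₂ ∝ (0.149, -0.096, 0.367).
Dip δ = arctan(|n_h|/n_z) = arctan(0.177/0.367) = 25.8°.
Dip direction = azimuth of (n_x, n_y) = atan2(0.149, -0.096) = 123°.

true dip 26°, dip direction 125°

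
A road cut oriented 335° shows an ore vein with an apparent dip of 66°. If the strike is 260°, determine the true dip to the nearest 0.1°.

66.7°

The section is 75° from the strike.
tan δ = tan α / sin β = tan 66° / sin 75° = 2.2460 / 0.9659 = 2.3253
true dip = arctan 2.3253 = 66.73°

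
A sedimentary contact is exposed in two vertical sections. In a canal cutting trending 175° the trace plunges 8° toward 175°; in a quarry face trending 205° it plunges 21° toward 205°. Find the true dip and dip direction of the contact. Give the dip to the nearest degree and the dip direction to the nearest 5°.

true dip 28°, dip direction 250°

Each apparent-dip line lies in the plane. As unit vectors (x east, y north, z up), v₁ plunges 8°→175° and v₂ plunges 21°→205°.
The plane normal is n = v₁ × v₂ ∝ (-0.236, -0.086, 0.462).
Dip δ = arctan(|n_h|/n_z) = arctan(0.251/0.462) = 28.5°.
The horizontal component of n points toward azimuth atan2(n_x, n_y) = 250°, the dip direction.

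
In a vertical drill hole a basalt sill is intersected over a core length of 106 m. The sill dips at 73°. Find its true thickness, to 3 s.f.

True thickness t = h · cos(dip) = 106 × cos 73°
t = 106 × 0.2924 = 30.991 m

31.0 m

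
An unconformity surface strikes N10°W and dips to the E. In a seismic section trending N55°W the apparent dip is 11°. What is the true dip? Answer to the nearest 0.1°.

β = acute angle between strike N10°W and section N55°W = 45°.
tan δ = tan α / sin β = tan 11° / sin 45° = 0.1944 / 0.7071 = 0.2749
true dip = arctan 0.2749 = 15.37°

15.4°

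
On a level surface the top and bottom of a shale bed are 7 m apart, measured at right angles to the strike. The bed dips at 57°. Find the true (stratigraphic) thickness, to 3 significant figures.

5.87 m

True thickness t = w · sin(dip) = 7 × sin 57°
t = 7 × 0.8387 = 5.871 m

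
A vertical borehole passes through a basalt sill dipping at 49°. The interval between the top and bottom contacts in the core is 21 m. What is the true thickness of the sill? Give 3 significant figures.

13.8 m

True thickness t = h · cos(dip) = 21 × cos 49°
t = 21 × 0.6561 = 13.777 m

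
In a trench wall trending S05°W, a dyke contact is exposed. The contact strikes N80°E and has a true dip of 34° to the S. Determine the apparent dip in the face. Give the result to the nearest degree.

33°

Angle between strike (N80°E) and section (S05°W): β = 75°.
tan(apparent dip) = tan 34° · sin 75° = 0.6515
apparent dip = arctan 0.6515 = 33.09°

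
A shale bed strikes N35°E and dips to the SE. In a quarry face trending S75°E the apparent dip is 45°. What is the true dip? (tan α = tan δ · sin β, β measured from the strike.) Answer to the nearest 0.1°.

46.8°

The section is 70° from the strike.
tan(true dip) = tan 45° / sin 70° = 1.0642
true dip = arctan 1.0642 = 46.78°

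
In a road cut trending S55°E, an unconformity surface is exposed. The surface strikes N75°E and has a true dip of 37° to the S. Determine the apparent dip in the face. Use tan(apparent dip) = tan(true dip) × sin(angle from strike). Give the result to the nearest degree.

Angle between strike (N75°E) and section (S55°E): β = 50°.
tan(apparent dip) = tan 37° · sin 50° = 0.5773
apparent dip = arctan 0.5773 = 30.00°

30°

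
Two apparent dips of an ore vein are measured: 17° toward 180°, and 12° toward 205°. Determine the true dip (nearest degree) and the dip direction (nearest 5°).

The two traces are lines in the plane: v₁ = (sin 180°·cos 17°, cos 180°·cos 17°, −sin 17°), v₂ = (sin 205°·cos 12°, cos 205°·cos 12°, −sin 12°).
n = v₁ × v₂ = (0.060, -0.121, 0.395) (taken with n_z > 0).
tan δ = √(n_x²+n_y²)/n_z = 0.135/0.395, so δ = 18.9°.
Dip direction = azimuth of (n_x, n_y) = atan2(0.060, -0.121) = 153°.

true dip 19°, dip direction 155°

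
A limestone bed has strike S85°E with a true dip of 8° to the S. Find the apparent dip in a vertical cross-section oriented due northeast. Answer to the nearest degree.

The strike is S85°E and the section trends due northeast; the acute angle between them is β = 50°.
tan(apparent dip) = tan 8° · sin 50° = 0.1077
apparent dip = arctan 0.1077 = 6.14°

6°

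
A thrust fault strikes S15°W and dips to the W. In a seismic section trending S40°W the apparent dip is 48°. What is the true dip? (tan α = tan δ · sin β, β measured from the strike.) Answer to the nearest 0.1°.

The section is 25° from the strike.
tan δ = tan α / sin β = tan 48° / sin 25° = 1.1106 / 0.4226 = 2.6279
δ = arctan(2.6279) = 69.17°

69.2°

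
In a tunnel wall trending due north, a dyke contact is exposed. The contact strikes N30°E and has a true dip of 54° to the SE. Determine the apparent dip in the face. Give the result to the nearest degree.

The strike is N30°E and the section trends due north; the acute angle between them is β = 30°.
tan(apparent dip) = tan 54° · sin 30° = 0.6882
α = arctan(0.6882) = 34.54°

35°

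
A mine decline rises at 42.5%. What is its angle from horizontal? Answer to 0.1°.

23.0°

tan θ = 42.5/100 = 0.4250
θ = arctan(0.4250) = 23.03°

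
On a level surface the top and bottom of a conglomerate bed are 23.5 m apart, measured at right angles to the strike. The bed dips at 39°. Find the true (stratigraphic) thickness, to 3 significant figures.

14.8 m

True thickness t = w · sin(dip) = 23.5 × sin 39°
t = 23.5 × 0.6293 = 14.789 m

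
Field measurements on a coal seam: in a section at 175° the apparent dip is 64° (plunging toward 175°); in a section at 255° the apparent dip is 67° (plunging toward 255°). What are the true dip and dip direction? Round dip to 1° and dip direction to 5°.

Each apparent-dip line lies in the plane. As unit vectors (x east, y north, z up), v₁ plunges 64°→175° and v₂ plunges 67°→255°.
Cross product v₁ × v₂ gives the pole to the plane: n ∝ (-0.311, -0.374, 0.169).
tan δ = √(n_x²+n_y²)/n_z = 0.487/0.169, so δ = 70.9°.
Dip direction = atan2(-0.311, -0.374) = 220° (azimuth of n's horizontal projection).

true dip 71°, dip direction 220°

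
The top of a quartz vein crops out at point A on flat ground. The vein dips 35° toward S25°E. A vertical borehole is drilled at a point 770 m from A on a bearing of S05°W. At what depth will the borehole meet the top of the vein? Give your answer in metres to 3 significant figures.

467 m

The hole lies 30° from the dip direction, so the down-dip offset is 770 × cos 30° = 666.84 m.
Depth = down-dip offset × tan(dip) = 666.84 × tan 35° = 666.84 × 0.7002
Depth = 466.93 m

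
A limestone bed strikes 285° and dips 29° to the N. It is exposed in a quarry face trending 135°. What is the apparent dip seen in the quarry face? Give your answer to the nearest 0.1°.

15.5°

Angle between strike (285°) and section (135°): β = 30°.
tan(apparent dip) = tan 29° · sin 30° = 0.2772
α = arctan(0.2772) = 15.49°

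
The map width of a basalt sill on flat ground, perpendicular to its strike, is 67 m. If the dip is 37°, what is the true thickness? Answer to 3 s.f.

40.3 m

True thickness t = w · sin(dip) = 67 × sin 37°
t = 67 × 0.6018 = 40.322 m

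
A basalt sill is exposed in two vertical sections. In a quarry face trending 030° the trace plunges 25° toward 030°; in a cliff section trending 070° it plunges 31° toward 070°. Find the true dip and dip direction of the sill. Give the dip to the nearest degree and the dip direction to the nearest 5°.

true dip 31°, dip direction 070°

Each apparent-dip line lies in the plane. As unit vectors (x east, y north, z up), v₁ plunges 25°→030° and v₂ plunges 31°→070°.
n = v₁ × v₂ = (0.280, 0.107, 0.499) (taken with n_z > 0).
Dip δ = arctan(|n_h|/n_z) = arctan(0.300/0.499) = 31.0°.
The horizontal component of n points toward azimuth atan2(n_x, n_y) = 69°, the dip direction.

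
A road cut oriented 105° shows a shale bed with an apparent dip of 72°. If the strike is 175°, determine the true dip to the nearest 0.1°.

β = acute angle between strike 175° and section 105° = 70°.
tan(true dip) = tan 72° / sin 70° = 3.2752
true dip = arctan 3.2752 = 73.02°

73.0°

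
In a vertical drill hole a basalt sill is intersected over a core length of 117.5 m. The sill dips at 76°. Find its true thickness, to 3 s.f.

28.4 m

True thickness t = h · cos(dip) = 117.5 × cos 76°
t = 117.5 × 0.2419 = 28.426 m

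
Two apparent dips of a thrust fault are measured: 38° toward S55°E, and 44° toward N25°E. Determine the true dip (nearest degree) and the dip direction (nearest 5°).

true dip 54°, dip direction 070°

The two traces are lines in the plane: v₁ = (sin 125°·cos 38°, cos 125°·cos 38°, −sin 38°), v₂ = (sin 25°·cos 44°, cos 25°·cos 44°, −sin 44°).
Cross product v₁ × v₂ gives the pole to the plane: n ∝ (0.715, 0.261, 0.558).
tan δ = √(n_x²+n_y²)/n_z = 0.762/0.558, so δ = 53.8°.
The horizontal component of n points toward azimuth atan2(n_x, n_y) = 70°, the dip direction.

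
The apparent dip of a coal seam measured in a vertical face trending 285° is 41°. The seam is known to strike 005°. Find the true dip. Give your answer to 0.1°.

41.4°

β = acute angle between strike 005° and section 285° = 80°.
tan(true dip) = tan 41° / sin 80° = 0.8827
δ = arctan(0.8827) = 41.43°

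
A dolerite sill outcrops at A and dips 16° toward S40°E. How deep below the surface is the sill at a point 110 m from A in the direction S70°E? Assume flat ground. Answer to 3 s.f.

27.3 m

The hole lies 30° from the dip direction, so the down-dip offset is 110 × cos 30° = 95.26 m.
Depth = down-dip offset × tan(dip) = 95.26 × tan 16° = 95.26 × 0.2867
Depth = 27.32 m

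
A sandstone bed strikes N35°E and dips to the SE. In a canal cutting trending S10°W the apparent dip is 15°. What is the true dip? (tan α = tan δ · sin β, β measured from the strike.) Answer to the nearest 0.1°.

32.4°

β = acute angle between strike N35°E and section S10°W = 25°.
tan(true dip) = tan 15° / sin 25° = 0.6340
true dip = arctan 0.6340 = 32.38°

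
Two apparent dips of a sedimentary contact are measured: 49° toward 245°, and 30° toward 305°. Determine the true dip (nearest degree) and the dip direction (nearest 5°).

true dip 49°, dip direction 245°

Each apparent-dip line lies in the plane. As unit vectors (x east, y north, z up), v₁ plunges 49°→245° and v₂ plunges 30°→305°.
The plane normal is n = v₁ × v₂ ∝ (-0.514, -0.238, 0.492).
tan δ = √(n_x²+n_y²)/n_z = 0.566/0.492, so δ = 49.0°.
Dip direction = atan2(-0.514, -0.238) = 245° (azimuth of n's horizontal projection).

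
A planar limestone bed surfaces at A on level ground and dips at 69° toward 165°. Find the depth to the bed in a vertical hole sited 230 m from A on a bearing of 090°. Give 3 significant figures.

The hole lies 75° from the dip direction, so the down-dip offset is 230 × cos 75° = 59.53 m.
Depth = down-dip offset × tan(dip) = 59.53 × tan 69° = 59.53 × 2.6051
Depth = 155.08 m

155 m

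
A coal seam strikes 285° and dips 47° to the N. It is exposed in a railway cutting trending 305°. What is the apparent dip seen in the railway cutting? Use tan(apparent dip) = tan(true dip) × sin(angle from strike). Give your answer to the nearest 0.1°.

20.1°

The section lies 20° from the strike.
tan α = tan 47° × sin 20° = 1.0724 × 0.3420 = 0.3668
α = arctan(0.3668) = 20.14°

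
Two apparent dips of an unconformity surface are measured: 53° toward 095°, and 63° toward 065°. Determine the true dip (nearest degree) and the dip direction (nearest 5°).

Each apparent-dip line lies in the plane. As unit vectors (x east, y north, z up), v₁ plunges 53°→095° and v₂ plunges 63°→065°.
Cross product v₁ × v₂ gives the pole to the plane: n ∝ (0.200, 0.206, 0.137).
tan δ = √(n_x²+n_y²)/n_z = 0.287/0.137, so δ = 64.5°.
Dip direction = atan2(0.200, 0.206) = 44° (azimuth of n's horizontal projection).

true dip 65°, dip direction 045°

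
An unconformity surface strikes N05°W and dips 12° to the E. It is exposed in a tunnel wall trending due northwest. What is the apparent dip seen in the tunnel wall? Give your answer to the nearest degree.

8°

The section lies 40° from the strike.
tan α = tan 12° × sin 40° = 0.2126 × 0.6428 = 0.1366
α = arctan(0.1366) = 7.78°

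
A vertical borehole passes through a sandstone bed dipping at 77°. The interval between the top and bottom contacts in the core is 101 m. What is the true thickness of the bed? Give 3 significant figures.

22.7 m

True thickness t = h · cos(dip) = 101 × cos 77°
t = 101 × 0.2250 = 22.720 m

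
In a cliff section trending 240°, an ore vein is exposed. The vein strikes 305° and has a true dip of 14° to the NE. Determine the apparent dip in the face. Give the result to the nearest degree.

13°

Angle between strike (305°) and section (240°): β = 65°.
tan α = tan 14° × sin 65° = 0.2493 × 0.9063 = 0.2260
α = arctan(0.2260) = 12.73°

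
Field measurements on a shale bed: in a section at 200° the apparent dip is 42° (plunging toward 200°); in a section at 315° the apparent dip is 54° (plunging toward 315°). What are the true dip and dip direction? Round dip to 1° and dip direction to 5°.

Represent each trace as a vector plunging at its apparent dip toward its trend (east-north-up frame): v₁ = (-0.254, -0.698, -0.669), v₂ = (-0.416, 0.416, -0.809).
The plane normal is n = v₁ × v₂ ∝ (-0.843, -0.072, 0.396).
Dip δ = arctan(|n_h|/n_z) = arctan(0.846/0.396) = 64.9°.
Dip direction = atan2(-0.843, -0.072) = 265° (azimuth of n's horizontal projection).

true dip 65°, dip direction 265°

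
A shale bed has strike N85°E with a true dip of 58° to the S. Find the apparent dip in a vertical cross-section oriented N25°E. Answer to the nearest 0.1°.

54.2°

The section lies 60° from the strike.
tan α = tan 58° × sin 60° = 1.6003 × 0.8660 = 1.3859
α = arctan(1.3859) = 54.19°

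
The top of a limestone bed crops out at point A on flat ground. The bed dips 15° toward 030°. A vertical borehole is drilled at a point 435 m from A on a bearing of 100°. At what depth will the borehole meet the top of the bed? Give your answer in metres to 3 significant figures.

39.9 m

The hole lies 70° from the dip direction, so the down-dip offset is 435 × cos 70° = 148.78 m.
Depth = down-dip offset × tan(dip) = 148.78 × tan 15° = 148.78 × 0.2679
Depth = 39.87 m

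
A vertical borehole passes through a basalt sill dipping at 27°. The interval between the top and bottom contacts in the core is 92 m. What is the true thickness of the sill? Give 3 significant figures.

True thickness t = h · cos(dip) = 92 × cos 27°
t = 92 × 0.8910 = 81.973 m

82.0 m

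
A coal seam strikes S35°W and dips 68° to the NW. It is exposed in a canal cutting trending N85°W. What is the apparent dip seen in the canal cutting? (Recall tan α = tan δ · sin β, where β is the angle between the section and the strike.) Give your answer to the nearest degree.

65°

The strike is S35°W and the section trends N85°W; the acute angle between them is β = 60°.
tan α = tan 68° × sin 60° = 2.4751 × 0.8660 = 2.1435
α = arctan(2.1435) = 64.99°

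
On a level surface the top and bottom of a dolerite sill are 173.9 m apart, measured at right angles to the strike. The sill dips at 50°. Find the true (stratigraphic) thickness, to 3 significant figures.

True thickness t = w · sin(dip) = 173.9 × sin 50°
t = 173.9 × 0.7660 = 133.215 m

133 m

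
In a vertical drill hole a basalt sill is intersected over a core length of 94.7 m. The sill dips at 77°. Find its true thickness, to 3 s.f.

21.3 m

True thickness t = h · cos(dip) = 94.7 × cos 77°
t = 94.7 × 0.2250 = 21.303 m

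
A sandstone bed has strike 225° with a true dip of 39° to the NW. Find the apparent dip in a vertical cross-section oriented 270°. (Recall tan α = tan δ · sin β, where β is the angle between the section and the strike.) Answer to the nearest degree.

30°

The strike is 225° and the section trends 270°; the acute angle between them is β = 45°.
tan(apparent dip) = tan 39° · sin 45° = 0.5726
apparent dip = arctan 0.5726 = 29.80°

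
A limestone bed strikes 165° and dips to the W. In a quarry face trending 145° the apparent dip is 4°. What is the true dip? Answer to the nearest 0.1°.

11.6°

β = acute angle between strike 165° and section 145° = 20°.
tan δ = tan α / sin β = tan 4° / sin 20° = 0.0699 / 0.3420 = 0.2045
δ = arctan(0.2045) = 11.56°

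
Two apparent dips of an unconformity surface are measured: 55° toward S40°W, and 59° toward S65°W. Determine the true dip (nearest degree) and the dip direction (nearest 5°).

true dip 59°, dip direction 250°

The two traces are lines in the plane: v₁ = (sin 220°·cos 55°, cos 220°·cos 55°, −sin 55°), v₂ = (sin 245°·cos 59°, cos 245°·cos 59°, −sin 59°).
n = v₁ × v₂ = (-0.198, -0.066, 0.125) (taken with n_z > 0).
Dip δ = arctan(|n_h|/n_z) = arctan(0.209/0.125) = 59.2°.
The horizontal component of n points toward azimuth atan2(n_x, n_y) = 252°, the dip direction.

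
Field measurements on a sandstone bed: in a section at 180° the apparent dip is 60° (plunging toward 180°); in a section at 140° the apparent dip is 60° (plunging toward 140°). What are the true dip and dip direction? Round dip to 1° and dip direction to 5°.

The two traces are lines in the plane: v₁ = (sin 180°·cos 60°, cos 180°·cos 60°, −sin 60°), v₂ = (sin 140°·cos 60°, cos 140°·cos 60°, −sin 60°).
n = v₁ × v₂ = (0.101, -0.278, 0.161) (taken with n_z > 0).
True dip = arccos(n_z / |n|) = arccos(0.4769) = 61.5°.
The horizontal component of n points toward azimuth atan2(n_x, n_y) = 160°, the dip direction.

true dip 62°, dip direction 160°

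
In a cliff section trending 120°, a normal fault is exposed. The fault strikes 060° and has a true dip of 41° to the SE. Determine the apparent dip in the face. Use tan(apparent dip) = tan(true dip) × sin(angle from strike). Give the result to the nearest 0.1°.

37.0°

The strike is 060° and the section trends 120°; the acute angle between them is β = 60°.
tan(apparent dip) = tan 41° · sin 60° = 0.7528
α = arctan(0.7528) = 36.97°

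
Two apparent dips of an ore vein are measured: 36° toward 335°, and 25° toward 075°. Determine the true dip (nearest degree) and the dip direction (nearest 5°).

The two traces are lines in the plane: v₁ = (sin 335°·cos 36°, cos 335°·cos 36°, −sin 36°), v₂ = (sin 75°·cos 25°, cos 75°·cos 25°, −sin 25°).
n = v₁ × v₂ = (0.172, 0.659, 0.722) (taken with n_z > 0).
True dip = arccos(n_z / |n|) = arccos(0.7274) = 43.3°.
Dip direction = azimuth of (n_x, n_y) = atan2(0.172, 0.659) = 15°.

true dip 43°, dip direction 015°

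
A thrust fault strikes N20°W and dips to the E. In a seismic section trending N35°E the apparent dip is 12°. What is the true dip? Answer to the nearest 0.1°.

β = acute angle between strike N20°W and section N35°E = 55°.
tan(true dip) = tan 12° / sin 55° = 0.2595
δ = arctan(0.2595) = 14.55°

14.5°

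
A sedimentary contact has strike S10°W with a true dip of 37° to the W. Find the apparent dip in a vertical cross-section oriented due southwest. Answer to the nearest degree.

The section lies 35° from the strike.
tan α = tan 37° × sin 35° = 0.7536 × 0.5736 = 0.4322
α = arctan(0.4322) = 23.38°

23°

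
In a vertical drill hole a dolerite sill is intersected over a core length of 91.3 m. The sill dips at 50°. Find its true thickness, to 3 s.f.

58.7 m

True thickness t = h · cos(dip) = 91.3 × cos 50°
t = 91.3 × 0.6428 = 58.687 m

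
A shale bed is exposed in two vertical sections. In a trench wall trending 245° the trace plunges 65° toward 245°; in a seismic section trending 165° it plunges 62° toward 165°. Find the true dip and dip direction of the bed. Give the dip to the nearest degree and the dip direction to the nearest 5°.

Represent each trace as a vector plunging at its apparent dip toward its trend (east-north-up frame): v₁ = (-0.383, -0.179, -0.906), v₂ = (0.122, -0.453, -0.883).
The plane normal is n = v₁ × v₂ ∝ (-0.253, -0.448, 0.195).
tan δ = √(n_x²+n_y²)/n_z = 0.515/0.195, so δ = 69.2°.
Dip direction = azimuth of (n_x, n_y) = atan2(-0.253, -0.448) = 209°.

true dip 69°, dip direction 210°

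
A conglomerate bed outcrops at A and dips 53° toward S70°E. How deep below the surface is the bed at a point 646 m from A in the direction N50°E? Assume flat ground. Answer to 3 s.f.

429 m

The hole lies 60° from the dip direction, so the down-dip offset is 646 × cos 60° = 323.00 m.
Depth = down-dip offset × tan(dip) = 323.00 × tan 53° = 323.00 × 1.3270
Depth = 428.64 m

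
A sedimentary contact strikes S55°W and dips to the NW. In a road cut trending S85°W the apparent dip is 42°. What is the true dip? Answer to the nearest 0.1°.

β = acute angle between strike S55°W and section S85°W = 30°.
tan(true dip) = tan 42° / sin 30° = 1.8008
true dip = arctan 1.8008 = 60.96°

61.0°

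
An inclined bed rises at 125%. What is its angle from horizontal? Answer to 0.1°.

51.3°

tan θ = 125/100 = 1.2500
θ = arctan(1.2500) = 51.34°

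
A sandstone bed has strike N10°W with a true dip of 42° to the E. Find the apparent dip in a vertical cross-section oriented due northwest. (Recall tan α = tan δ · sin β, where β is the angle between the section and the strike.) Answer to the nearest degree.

27°

The section lies 35° from the strike.
tan α = tan 42° × sin 35° = 0.9004 × 0.5736 = 0.5165
α = arctan(0.5165) = 27.31°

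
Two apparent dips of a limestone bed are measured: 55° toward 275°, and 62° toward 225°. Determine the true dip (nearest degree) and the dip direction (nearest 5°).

true dip 62°, dip direction 235°

Represent each trace as a vector plunging at its apparent dip toward its trend (east-north-up frame): v₁ = (-0.571, 0.050, -0.819), v₂ = (-0.332, -0.332, -0.883).
The plane normal is n = v₁ × v₂ ∝ (-0.316, -0.233, 0.206).
Dip δ = arctan(|n_h|/n_z) = arctan(0.392/0.206) = 62.3°.
Dip direction = atan2(-0.316, -0.233) = 234° (azimuth of n's horizontal projection).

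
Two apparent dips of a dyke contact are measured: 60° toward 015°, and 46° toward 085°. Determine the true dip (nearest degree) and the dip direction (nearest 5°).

true dip 61°, dip direction 030°

Represent each trace as a vector plunging at its apparent dip toward its trend (east-north-up frame): v₁ = (0.129, 0.483, -0.866), v₂ = (0.692, 0.061, -0.719).
n = v₁ × v₂ = (0.295, 0.506, 0.326) (taken with n_z > 0).
True dip = arccos(n_z / |n|) = arccos(0.4867) = 60.9°.
Dip direction = azimuth of (n_x, n_y) = atan2(0.295, 0.506) = 30°.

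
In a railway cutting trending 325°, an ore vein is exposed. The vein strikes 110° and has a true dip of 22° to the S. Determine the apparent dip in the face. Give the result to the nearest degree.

Angle between strike (110°) and section (325°): β = 35°.
tan(apparent dip) = tan 22° · sin 35° = 0.2317
α = arctan(0.2317) = 13.05°

13°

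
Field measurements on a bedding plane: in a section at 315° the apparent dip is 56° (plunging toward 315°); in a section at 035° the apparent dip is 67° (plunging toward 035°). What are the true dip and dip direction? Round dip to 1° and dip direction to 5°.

Each apparent-dip line lies in the plane. As unit vectors (x east, y north, z up), v₁ plunges 56°→315° and v₂ plunges 67°→035°.
n = v₁ × v₂ = (0.099, 0.550, 0.215) (taken with n_z > 0).
tan δ = √(n_x²+n_y²)/n_z = 0.559/0.215, so δ = 68.9°.
Dip direction = azimuth of (n_x, n_y) = atan2(0.099, 0.550) = 10°.

true dip 69°, dip direction 010°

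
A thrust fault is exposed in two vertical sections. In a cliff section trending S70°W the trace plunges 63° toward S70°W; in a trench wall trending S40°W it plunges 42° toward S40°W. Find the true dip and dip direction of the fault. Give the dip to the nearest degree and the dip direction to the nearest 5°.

Represent each trace as a vector plunging at its apparent dip toward its trend (east-north-up frame): v₁ = (-0.427, -0.155, -0.891), v₂ = (-0.478, -0.569, -0.669).
The plane normal is n = v₁ × v₂ ∝ (-0.403, 0.140, 0.169).
True dip = arccos(n_z / |n|) = arccos(0.3674) = 68.4°.
Dip direction = atan2(-0.403, 0.140) = 289° (azimuth of n's horizontal projection).

true dip 68°, dip direction 290°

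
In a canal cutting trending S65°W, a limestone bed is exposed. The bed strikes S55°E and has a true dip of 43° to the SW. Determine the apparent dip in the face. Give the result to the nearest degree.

39°

The section lies 60° from the strike.
tan(apparent dip) = tan 43° · sin 60° = 0.8076
apparent dip = arctan 0.8076 = 38.92°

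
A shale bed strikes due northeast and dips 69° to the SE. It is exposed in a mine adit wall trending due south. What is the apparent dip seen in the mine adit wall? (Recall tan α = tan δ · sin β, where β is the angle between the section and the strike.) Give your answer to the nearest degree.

62°

The strike is due northeast and the section trends due south; the acute angle between them is β = 45°.
tan(apparent dip) = tan 69° · sin 45° = 1.8421
apparent dip = arctan 1.8421 = 61.50°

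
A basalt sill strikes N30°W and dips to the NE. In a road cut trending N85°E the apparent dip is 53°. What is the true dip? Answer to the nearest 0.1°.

The section is 65° from the strike.
tan δ = tan α / sin β = tan 53° / sin 65° = 1.3270 / 0.9063 = 1.4642
true dip = arctan 1.4642 = 55.67°

55.7°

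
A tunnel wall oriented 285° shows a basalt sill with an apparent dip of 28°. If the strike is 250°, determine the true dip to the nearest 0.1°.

The section is 35° from the strike.
tan(true dip) = tan 28° / sin 35° = 0.9270
δ = arctan(0.9270) = 42.83°

42.8°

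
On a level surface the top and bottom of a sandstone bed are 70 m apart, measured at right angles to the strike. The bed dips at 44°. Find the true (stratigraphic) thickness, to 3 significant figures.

True thickness t = w · sin(dip) = 70 × sin 44°
t = 70 × 0.6947 = 48.626 m

48.6 m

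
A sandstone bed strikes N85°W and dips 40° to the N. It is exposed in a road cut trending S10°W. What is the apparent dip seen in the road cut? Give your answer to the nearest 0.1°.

39.9°

The section lies 85° from the strike.
tan α = tan 40° × sin 85° = 0.8391 × 0.9962 = 0.8359
α = arctan(0.8359) = 39.89°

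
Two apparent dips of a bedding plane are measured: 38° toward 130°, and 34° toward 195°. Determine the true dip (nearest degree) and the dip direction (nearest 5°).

Each apparent-dip line lies in the plane. As unit vectors (x east, y north, z up), v₁ plunges 38°→130° and v₂ plunges 34°→195°.
Cross product v₁ × v₂ gives the pole to the plane: n ∝ (0.210, -0.470, 0.592).
tan δ = √(n_x²+n_y²)/n_z = 0.514/0.592, so δ = 41.0°.
The horizontal component of n points toward azimuth atan2(n_x, n_y) = 156°, the dip direction.

true dip 41°, dip direction 155°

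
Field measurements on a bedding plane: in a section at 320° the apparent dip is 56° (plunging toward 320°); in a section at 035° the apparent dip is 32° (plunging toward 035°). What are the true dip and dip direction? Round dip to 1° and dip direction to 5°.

true dip 56°, dip direction 330°

Represent each trace as a vector plunging at its apparent dip toward its trend (east-north-up frame): v₁ = (-0.359, 0.428, -0.829), v₂ = (0.486, 0.695, -0.530).
The plane normal is n = v₁ × v₂ ∝ (-0.349, 0.594, 0.458).
True dip = arccos(n_z / |n|) = arccos(0.5538) = 56.4°.
Dip direction = atan2(-0.349, 0.594) = 330° (azimuth of n's horizontal projection).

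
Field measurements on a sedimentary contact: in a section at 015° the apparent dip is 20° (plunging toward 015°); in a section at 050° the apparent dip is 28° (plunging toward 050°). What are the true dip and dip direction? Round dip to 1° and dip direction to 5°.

true dip 29°, dip direction 065°

Represent each trace as a vector plunging at its apparent dip toward its trend (east-north-up frame): v₁ = (0.243, 0.908, -0.342), v₂ = (0.676, 0.568, -0.469).
The plane normal is n = v₁ × v₂ ∝ (0.232, 0.117, 0.476).
tan δ = √(n_x²+n_y²)/n_z = 0.260/0.476, so δ = 28.6°.
The horizontal component of n points toward azimuth atan2(n_x, n_y) = 63°, the dip direction.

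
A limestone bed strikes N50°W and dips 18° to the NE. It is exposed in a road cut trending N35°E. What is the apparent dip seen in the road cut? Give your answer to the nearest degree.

18°

The strike is N50°W and the section trends N35°E; the acute angle between them is β = 85°.
tan(apparent dip) = tan 18° · sin 85° = 0.3237
apparent dip = arctan 0.3237 = 17.94°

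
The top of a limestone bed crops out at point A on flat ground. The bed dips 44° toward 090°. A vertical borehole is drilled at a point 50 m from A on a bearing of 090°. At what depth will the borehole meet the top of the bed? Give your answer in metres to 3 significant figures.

48.3 m

The hole is directly down-dip from the outcrop, so the down-dip offset is 50 m.
Depth = down-dip offset × tan(dip) = 50.00 × tan 44° = 50.00 × 0.9657
Depth = 48.28 m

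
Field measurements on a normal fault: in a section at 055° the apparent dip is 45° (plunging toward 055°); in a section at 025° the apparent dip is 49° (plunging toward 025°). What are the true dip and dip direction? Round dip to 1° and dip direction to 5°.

true dip 49°, dip direction 025°

Represent each trace as a vector plunging at its apparent dip toward its trend (east-north-up frame): v₁ = (0.579, 0.406, -0.707), v₂ = (0.277, 0.595, -0.755).
The plane normal is n = v₁ × v₂ ∝ (0.114, 0.241, 0.232).
tan δ = √(n_x²+n_y²)/n_z = 0.267/0.232, so δ = 49.0°.
Dip direction = azimuth of (n_x, n_y) = atan2(0.114, 0.241) = 25°.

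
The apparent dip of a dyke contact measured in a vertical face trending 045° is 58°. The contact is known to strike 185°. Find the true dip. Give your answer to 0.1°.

The section is 40° from the strike.
tan δ = tan α / sin β = tan 58° / sin 40° = 1.6003 / 0.6428 = 2.4897
δ = arctan(2.4897) = 68.12°

68.1°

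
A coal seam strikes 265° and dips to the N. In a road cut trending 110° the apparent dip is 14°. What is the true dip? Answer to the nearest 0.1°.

The section is 25° from the strike.
tan δ = tan α / sin β = tan 14° / sin 25° = 0.2493 / 0.4226 = 0.5900
δ = arctan(0.5900) = 30.54°

30.5°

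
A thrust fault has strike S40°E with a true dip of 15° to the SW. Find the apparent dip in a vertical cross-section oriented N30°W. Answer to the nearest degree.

3°

Angle between strike (S40°E) and section (N30°W): β = 10°.
tan α = tan 15° × sin 10° = 0.2679 × 0.1736 = 0.0465
α = arctan(0.0465) = 2.66°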